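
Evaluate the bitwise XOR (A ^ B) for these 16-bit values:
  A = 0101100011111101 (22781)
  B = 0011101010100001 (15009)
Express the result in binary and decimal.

Apply ^ to each column (1 where bits differ):
  0101100011111101
^ 0011101010100001
------------------
  0110001001011100

Answer: 0110001001011100 (25180)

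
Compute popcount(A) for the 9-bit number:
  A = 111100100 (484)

111100100
1-bits at positions (from bit 0 = LSB): 2, 5, 6, 7, 8
Count = 5

Answer: 5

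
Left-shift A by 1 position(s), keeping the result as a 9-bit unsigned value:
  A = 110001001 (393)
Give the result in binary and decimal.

Shift left by 1: drop the top 1 bit(s), append 1 zero(s) on the right.
  110001001  ->  discard [1], keep [10001001], append 0
= 100010010

Answer: 100010010 (274)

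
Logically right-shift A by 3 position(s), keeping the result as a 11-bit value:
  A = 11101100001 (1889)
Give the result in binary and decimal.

Logical shift right by 3: drop the bottom 3 bit(s), prepend 3 zero(s) on the left.
  11101100001  ->  keep [11101100], discard [001], prepend 000
= 00011101100

Answer: 00011101100 (236)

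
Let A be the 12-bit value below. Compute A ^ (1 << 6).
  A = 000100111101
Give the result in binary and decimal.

Mask = 1 << 6 = 000001000000
Bit 6 of A is 0; XOR with the mask flips it to 1.
  000100111101
^ 000001000000
--------------
  000101111101

Answer: 000101111101 (381)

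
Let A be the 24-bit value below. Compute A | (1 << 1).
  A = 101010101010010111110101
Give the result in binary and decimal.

Mask = 1 << 1 = 000000000000000000000010
Bit 1 of A is 0, so OR-ing with the mask flips it to 1.
  101010101010010111110101
| 000000000000000000000010
--------------------------
  101010101010010111110111

Answer: 101010101010010111110111 (11183607)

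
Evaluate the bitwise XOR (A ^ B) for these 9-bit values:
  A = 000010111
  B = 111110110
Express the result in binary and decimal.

Apply ^ to each column (1 where bits differ):
  000010111
^ 111110110
-----------
  111100001

Answer: 111100001 (481)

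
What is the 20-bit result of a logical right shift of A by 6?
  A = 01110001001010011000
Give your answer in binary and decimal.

Logical shift right by 6: drop the bottom 6 bit(s), prepend 6 zero(s) on the left.
  01110001001010011000  ->  keep [01110001001010], discard [011000], prepend 000000
= 00000001110001001010

Answer: 00000001110001001010 (7242)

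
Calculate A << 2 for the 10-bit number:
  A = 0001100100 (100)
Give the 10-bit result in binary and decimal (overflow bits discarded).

Shift left by 2: drop the top 2 bit(s), append 2 zero(s) on the right.
  0001100100  ->  discard [00], keep [01100100], append 00
= 0110010000

Answer: 0110010000 (400)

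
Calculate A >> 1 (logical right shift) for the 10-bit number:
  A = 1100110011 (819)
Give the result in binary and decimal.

Logical shift right by 1: drop the bottom 1 bit(s), prepend 1 zero(s) on the left.
  1100110011  ->  keep [110011001], discard [1], prepend 0
= 0110011001

Answer: 0110011001 (409)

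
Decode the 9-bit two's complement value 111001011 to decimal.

MSB is 1, so the value is negative. Find the magnitude:
1. Invert bits:  000110100
2. Add 1:        000110101  = 53
3. Apply sign:   -53

Answer: -53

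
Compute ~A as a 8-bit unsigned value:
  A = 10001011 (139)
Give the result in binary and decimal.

Flip each bit (0->1, 1->0):
  10001011
  01110100

Answer: 01110100 (116)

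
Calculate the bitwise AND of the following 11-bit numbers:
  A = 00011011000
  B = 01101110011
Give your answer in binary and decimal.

Apply & to each column (1 only where both bits are 1):
  00011011000
& 01101110011
-------------
  00001010000

Answer: 00001010000 (80)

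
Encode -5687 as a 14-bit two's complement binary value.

1. Binary of +5687:  01011000110111
2. Invert bits:     10100111001000
3. Add 1:           10100111001001

Answer: 10100111001001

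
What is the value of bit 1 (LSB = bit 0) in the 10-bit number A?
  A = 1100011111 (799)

Bit 1 is the 2nd from the right.
  1100011111
          ^
That bit is 1.

Answer: 1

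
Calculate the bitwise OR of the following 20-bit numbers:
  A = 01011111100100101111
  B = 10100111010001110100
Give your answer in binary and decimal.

Apply | to each column (1 where either bit is 1):
  01011111100100101111
| 10100111010001110100
----------------------
  11111111110101111111

Answer: 11111111110101111111 (1047935)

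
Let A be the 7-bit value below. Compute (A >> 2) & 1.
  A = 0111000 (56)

Bit 2 is the 3rd from the right.
  0111000
      ^
That bit is 0.

Answer: 0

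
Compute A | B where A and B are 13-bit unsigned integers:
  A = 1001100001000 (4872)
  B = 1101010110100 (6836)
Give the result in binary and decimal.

Apply | to each column (1 where either bit is 1):
  1001100001000
| 1101010110100
---------------
  1101110111100

Answer: 1101110111100 (7100)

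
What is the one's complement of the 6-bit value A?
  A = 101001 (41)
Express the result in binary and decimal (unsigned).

Flip each bit (0->1, 1->0):
  101001
  010110

Answer: 010110 (22)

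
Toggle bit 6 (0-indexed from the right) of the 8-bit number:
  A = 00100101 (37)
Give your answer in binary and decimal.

Mask = 1 << 6 = 01000000
Bit 6 of A is 0; XOR with the mask flips it to 1.
  00100101
^ 01000000
----------
  01100101

Answer: 01100101 (101)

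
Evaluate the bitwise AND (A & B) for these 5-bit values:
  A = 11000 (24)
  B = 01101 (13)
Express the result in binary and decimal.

Apply & to each column (1 only where both bits are 1):
  11000
& 01101
-------
  01000

Answer: 01000 (8)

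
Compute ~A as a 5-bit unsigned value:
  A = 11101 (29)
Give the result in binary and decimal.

Flip each bit (0->1, 1->0):
  11101
  00010

Answer: 00010 (2)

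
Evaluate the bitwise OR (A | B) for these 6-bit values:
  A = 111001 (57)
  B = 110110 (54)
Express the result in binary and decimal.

Apply | to each column (1 where either bit is 1):
  111001
| 110110
--------
  111111

Answer: 111111 (63)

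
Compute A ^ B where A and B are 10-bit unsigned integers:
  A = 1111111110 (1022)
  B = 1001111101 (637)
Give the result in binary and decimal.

Apply ^ to each column (1 where bits differ):
  1111111110
^ 1001111101
------------
  0110000011

Answer: 0110000011 (387)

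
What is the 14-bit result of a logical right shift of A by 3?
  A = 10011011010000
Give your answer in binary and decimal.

Logical shift right by 3: drop the bottom 3 bit(s), prepend 3 zero(s) on the left.
  10011011010000  ->  keep [10011011010], discard [000], prepend 000
= 00010011011010

Answer: 00010011011010 (1242)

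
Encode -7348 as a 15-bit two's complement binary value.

1. Binary of +7348:  001110010110100
2. Invert bits:     110001101001011
3. Add 1:           110001101001100

Answer: 110001101001100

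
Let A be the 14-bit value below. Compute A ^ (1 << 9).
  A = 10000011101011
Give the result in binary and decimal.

Mask = 1 << 9 = 00001000000000
Bit 9 of A is 0; XOR with the mask flips it to 1.
  10000011101011
^ 00001000000000
----------------
  10001011101011

Answer: 10001011101011 (8939)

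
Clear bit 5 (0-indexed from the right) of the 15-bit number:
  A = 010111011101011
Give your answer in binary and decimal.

Mask = ~(1 << 5) = 111111111011111
Bit 5 of A is 1, so AND-ing with the mask clears it to 0.
  010111011101011
& 111111111011111
-----------------
  010111011001011

Answer: 010111011001011 (11979)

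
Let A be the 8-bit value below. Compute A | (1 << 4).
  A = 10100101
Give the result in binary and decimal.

Mask = 1 << 4 = 00010000
Bit 4 of A is 0, so OR-ing with the mask flips it to 1.
  10100101
| 00010000
----------
  10110101

Answer: 10110101 (181)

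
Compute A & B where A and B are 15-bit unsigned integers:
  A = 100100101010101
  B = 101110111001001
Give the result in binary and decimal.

Apply & to each column (1 only where both bits are 1):
  100100101010101
& 101110111001001
-----------------
  100100101000001

Answer: 100100101000001 (18753)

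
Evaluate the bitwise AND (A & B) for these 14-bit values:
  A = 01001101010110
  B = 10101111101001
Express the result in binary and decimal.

Apply & to each column (1 only where both bits are 1):
  01001101010110
& 10101111101001
----------------
  00001101000000

Answer: 00001101000000 (832)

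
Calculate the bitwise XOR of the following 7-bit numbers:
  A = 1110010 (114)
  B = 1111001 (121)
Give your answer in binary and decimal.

Apply ^ to each column (1 where bits differ):
  1110010
^ 1111001
---------
  0001011

Answer: 0001011 (11)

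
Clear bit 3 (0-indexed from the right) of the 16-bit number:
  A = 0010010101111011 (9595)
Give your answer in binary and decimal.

Mask = ~(1 << 3) = 1111111111110111
Bit 3 of A is 1, so AND-ing with the mask clears it to 0.
  0010010101111011
& 1111111111110111
------------------
  0010010101110011

Answer: 0010010101110011 (9587)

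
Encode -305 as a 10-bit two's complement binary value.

1. Binary of +305:  0100110001
2. Invert bits:     1011001110
3. Add 1:           1011001111

Answer: 1011001111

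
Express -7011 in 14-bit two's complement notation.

1. Binary of +7011:  01101101100011
2. Invert bits:     10010010011100
3. Add 1:           10010010011101

Answer: 10010010011101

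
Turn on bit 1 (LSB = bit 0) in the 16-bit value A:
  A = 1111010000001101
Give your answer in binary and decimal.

Mask = 1 << 1 = 0000000000000010
Bit 1 of A is 0, so OR-ing with the mask flips it to 1.
  1111010000001101
| 0000000000000010
------------------
  1111010000001111

Answer: 1111010000001111 (62479)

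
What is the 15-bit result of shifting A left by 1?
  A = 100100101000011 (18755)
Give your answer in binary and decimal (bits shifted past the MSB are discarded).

Shift left by 1: drop the top 1 bit(s), append 1 zero(s) on the right.
  100100101000011  ->  discard [1], keep [00100101000011], append 0
= 001001010000110

Answer: 001001010000110 (4742)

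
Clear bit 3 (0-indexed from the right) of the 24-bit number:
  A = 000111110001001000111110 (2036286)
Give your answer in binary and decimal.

Mask = ~(1 << 3) = 111111111111111111110111
Bit 3 of A is 1, so AND-ing with the mask clears it to 0.
  000111110001001000111110
& 111111111111111111110111
--------------------------
  000111110001001000110110

Answer: 000111110001001000110110 (2036278)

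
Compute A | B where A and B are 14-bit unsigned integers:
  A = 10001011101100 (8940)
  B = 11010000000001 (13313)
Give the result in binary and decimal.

Apply | to each column (1 where either bit is 1):
  10001011101100
| 11010000000001
----------------
  11011011101101

Answer: 11011011101101 (14061)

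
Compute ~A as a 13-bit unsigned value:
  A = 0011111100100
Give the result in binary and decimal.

Flip each bit (0->1, 1->0):
  0011111100100
  1100000011011

Answer: 1100000011011 (6171)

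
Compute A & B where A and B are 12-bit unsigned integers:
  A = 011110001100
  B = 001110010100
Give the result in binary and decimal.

Apply & to each column (1 only where both bits are 1):
  011110001100
& 001110010100
--------------
  001110000100

Answer: 001110000100 (900)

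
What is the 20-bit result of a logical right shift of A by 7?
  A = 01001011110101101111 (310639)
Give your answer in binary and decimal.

Logical shift right by 7: drop the bottom 7 bit(s), prepend 7 zero(s) on the left.
  01001011110101101111  ->  keep [0100101111010], discard [1101111], prepend 0000000
= 00000000100101111010

Answer: 00000000100101111010 (2426)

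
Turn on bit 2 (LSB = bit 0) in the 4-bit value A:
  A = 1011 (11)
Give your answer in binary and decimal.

Mask = 1 << 2 = 0100
Bit 2 of A is 0, so OR-ing with the mask flips it to 1.
  1011
| 0100
------
  1111

Answer: 1111 (15)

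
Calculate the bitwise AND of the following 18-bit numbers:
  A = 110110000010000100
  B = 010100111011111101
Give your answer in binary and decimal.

Apply & to each column (1 only where both bits are 1):
  110110000010000100
& 010100111011111101
--------------------
  010100000010000100

Answer: 010100000010000100 (82052)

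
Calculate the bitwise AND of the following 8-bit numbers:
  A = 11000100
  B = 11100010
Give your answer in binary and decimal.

Apply & to each column (1 only where both bits are 1):
  11000100
& 11100010
----------
  11000000

Answer: 11000000 (192)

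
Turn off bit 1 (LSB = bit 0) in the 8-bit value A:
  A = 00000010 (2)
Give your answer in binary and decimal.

Mask = ~(1 << 1) = 11111101
Bit 1 of A is 1, so AND-ing with the mask clears it to 0.
  00000010
& 11111101
----------
  00000000

Answer: 00000000 (0)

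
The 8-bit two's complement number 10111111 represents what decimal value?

MSB is 1, so the value is negative. Find the magnitude:
1. Invert bits:  01000000
2. Add 1:        01000001  = 65
3. Apply sign:   -65

Answer: -65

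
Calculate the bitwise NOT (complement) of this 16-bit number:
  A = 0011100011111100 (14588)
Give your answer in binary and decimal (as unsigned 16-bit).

Flip each bit (0->1, 1->0):
  0011100011111100
  1100011100000011

Answer: 1100011100000011 (50947)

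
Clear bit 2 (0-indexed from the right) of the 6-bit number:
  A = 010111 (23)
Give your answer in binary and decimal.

Mask = ~(1 << 2) = 111011
Bit 2 of A is 1, so AND-ing with the mask clears it to 0.
  010111
& 111011
--------
  010011

Answer: 010011 (19)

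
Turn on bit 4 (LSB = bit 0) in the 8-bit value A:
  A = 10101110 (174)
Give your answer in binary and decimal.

Mask = 1 << 4 = 00010000
Bit 4 of A is 0, so OR-ing with the mask flips it to 1.
  10101110
| 00010000
----------
  10111110

Answer: 10111110 (190)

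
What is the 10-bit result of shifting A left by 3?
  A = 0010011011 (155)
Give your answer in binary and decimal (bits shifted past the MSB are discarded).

Shift left by 3: drop the top 3 bit(s), append 3 zero(s) on the right.
  0010011011  ->  discard [001], keep [0011011], append 000
= 0011011000

Answer: 0011011000 (216)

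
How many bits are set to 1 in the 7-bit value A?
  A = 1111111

1111111
1-bits at positions (from bit 0 = LSB): 0, 1, 2, 3, 4, 5, 6
Count = 7

Answer: 7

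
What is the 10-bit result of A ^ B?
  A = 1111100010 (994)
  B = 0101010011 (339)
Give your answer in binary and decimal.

Apply ^ to each column (1 where bits differ):
  1111100010
^ 0101010011
------------
  1010110001

Answer: 1010110001 (689)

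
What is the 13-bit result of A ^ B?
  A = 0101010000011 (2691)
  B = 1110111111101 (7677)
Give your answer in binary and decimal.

Apply ^ to each column (1 where bits differ):
  0101010000011
^ 1110111111101
---------------
  1011101111110

Answer: 1011101111110 (6014)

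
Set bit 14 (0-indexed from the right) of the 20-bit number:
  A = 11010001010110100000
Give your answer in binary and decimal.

Mask = 1 << 14 = 00000100000000000000
Bit 14 of A is 0, so OR-ing with the mask flips it to 1.
  11010001010110100000
| 00000100000000000000
----------------------
  11010101010110100000

Answer: 11010101010110100000 (873888)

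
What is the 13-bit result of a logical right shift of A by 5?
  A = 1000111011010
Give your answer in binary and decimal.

Logical shift right by 5: drop the bottom 5 bit(s), prepend 5 zero(s) on the left.
  1000111011010  ->  keep [10001110], discard [11010], prepend 00000
= 0000010001110

Answer: 0000010001110 (142)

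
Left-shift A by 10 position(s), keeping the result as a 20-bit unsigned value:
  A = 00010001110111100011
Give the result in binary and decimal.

Shift left by 10: drop the top 10 bit(s), append 10 zero(s) on the right.
  00010001110111100011  ->  discard [0001000111], keep [0111100011], append 0000000000
= 01111000110000000000

Answer: 01111000110000000000 (494592)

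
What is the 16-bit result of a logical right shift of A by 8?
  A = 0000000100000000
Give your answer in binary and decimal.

Logical shift right by 8: drop the bottom 8 bit(s), prepend 8 zero(s) on the left.
  0000000100000000  ->  keep [00000001], discard [00000000], prepend 00000000
= 0000000000000001

Answer: 0000000000000001 (1)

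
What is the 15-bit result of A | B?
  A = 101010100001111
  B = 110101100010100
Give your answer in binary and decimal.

Apply | to each column (1 where either bit is 1):
  101010100001111
| 110101100010100
-----------------
  111111100011111

Answer: 111111100011111 (32543)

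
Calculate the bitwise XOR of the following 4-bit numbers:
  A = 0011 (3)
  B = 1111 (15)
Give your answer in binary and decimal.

Apply ^ to each column (1 where bits differ):
  0011
^ 1111
------
  1100

Answer: 1100 (12)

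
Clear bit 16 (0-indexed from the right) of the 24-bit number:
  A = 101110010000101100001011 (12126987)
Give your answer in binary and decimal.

Mask = ~(1 << 16) = 111111101111111111111111
Bit 16 of A is 1, so AND-ing with the mask clears it to 0.
  101110010000101100001011
& 111111101111111111111111
--------------------------
  101110000000101100001011

Answer: 101110000000101100001011 (12061451)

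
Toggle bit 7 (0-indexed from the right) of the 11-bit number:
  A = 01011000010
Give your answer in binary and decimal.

Mask = 1 << 7 = 00010000000
Bit 7 of A is 1; XOR with the mask flips it to 0.
  01011000010
^ 00010000000
-------------
  01001000010

Answer: 01001000010 (578)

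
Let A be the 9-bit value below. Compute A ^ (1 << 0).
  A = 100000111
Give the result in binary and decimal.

Mask = 1 << 0 = 000000001
Bit 0 of A is 1; XOR with the mask flips it to 0.
  100000111
^ 000000001
-----------
  100000110

Answer: 100000110 (262)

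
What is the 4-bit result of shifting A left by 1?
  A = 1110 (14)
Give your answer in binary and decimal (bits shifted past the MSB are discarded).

Shift left by 1: drop the top 1 bit(s), append 1 zero(s) on the right.
  1110  ->  discard [1], keep [110], append 0
= 1100

Answer: 1100 (12)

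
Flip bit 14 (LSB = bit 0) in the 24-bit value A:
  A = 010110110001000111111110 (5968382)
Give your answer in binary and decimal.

Mask = 1 << 14 = 000000000100000000000000
Bit 14 of A is 0; XOR with the mask flips it to 1.
  010110110001000111111110
^ 000000000100000000000000
--------------------------
  010110110101000111111110

Answer: 010110110101000111111110 (5984766)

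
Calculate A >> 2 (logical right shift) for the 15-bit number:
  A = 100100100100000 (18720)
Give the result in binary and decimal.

Logical shift right by 2: drop the bottom 2 bit(s), prepend 2 zero(s) on the left.
  100100100100000  ->  keep [1001001001000], discard [00], prepend 00
= 001001001001000

Answer: 001001001001000 (4680)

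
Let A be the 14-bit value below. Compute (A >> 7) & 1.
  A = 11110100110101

Bit 7 is the 8th from the right.
  11110100110101
        ^
That bit is 0.

Answer: 0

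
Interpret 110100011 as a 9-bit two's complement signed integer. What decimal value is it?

MSB is 1, so the value is negative. Find the magnitude:
1. Invert bits:  001011100
2. Add 1:        001011101  = 93
3. Apply sign:   -93

Answer: -93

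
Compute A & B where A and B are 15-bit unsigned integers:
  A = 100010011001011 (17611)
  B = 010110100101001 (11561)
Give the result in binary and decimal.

Apply & to each column (1 only where both bits are 1):
  100010011001011
& 010110100101001
-----------------
  000010000001001

Answer: 000010000001001 (1033)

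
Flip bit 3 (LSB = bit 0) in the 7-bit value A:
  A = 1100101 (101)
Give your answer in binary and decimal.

Mask = 1 << 3 = 0001000
Bit 3 of A is 0; XOR with the mask flips it to 1.
  1100101
^ 0001000
---------
  1101101

Answer: 1101101 (109)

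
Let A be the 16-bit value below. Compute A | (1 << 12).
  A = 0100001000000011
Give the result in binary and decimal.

Mask = 1 << 12 = 0001000000000000
Bit 12 of A is 0, so OR-ing with the mask flips it to 1.
  0100001000000011
| 0001000000000000
------------------
  0101001000000011

Answer: 0101001000000011 (20995)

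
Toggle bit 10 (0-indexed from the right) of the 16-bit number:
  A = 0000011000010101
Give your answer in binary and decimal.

Mask = 1 << 10 = 0000010000000000
Bit 10 of A is 1; XOR with the mask flips it to 0.
  0000011000010101
^ 0000010000000000
------------------
  0000001000010101

Answer: 0000001000010101 (533)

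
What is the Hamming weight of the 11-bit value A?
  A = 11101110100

11101110100
1-bits at positions (from bit 0 = LSB): 2, 4, 5, 6, 8, 9, 10
Count = 7

Answer: 7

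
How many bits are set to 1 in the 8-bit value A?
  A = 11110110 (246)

11110110
1-bits at positions (from bit 0 = LSB): 1, 2, 4, 5, 6, 7
Count = 6

Answer: 6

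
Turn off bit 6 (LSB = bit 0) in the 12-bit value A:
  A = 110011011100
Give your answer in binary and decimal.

Mask = ~(1 << 6) = 111110111111
Bit 6 of A is 1, so AND-ing with the mask clears it to 0.
  110011011100
& 111110111111
--------------
  110010011100

Answer: 110010011100 (3228)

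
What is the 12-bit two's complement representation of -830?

1. Binary of +830:  001100111110
2. Invert bits:     110011000001
3. Add 1:           110011000010

Answer: 110011000010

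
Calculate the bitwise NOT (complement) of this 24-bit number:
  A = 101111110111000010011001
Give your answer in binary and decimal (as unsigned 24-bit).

Flip each bit (0->1, 1->0):
  101111110111000010011001
  010000001000111101100110

Answer: 010000001000111101100110 (4231014)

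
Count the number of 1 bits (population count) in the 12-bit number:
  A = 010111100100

010111100100
1-bits at positions (from bit 0 = LSB): 2, 5, 6, 7, 8, 10
Count = 6

Answer: 6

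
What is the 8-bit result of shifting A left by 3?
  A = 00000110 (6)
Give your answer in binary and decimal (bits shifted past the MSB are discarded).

Shift left by 3: drop the top 3 bit(s), append 3 zero(s) on the right.
  00000110  ->  discard [000], keep [00110], append 000
= 00110000

Answer: 00110000 (48)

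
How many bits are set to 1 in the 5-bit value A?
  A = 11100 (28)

11100
1-bits at positions (from bit 0 = LSB): 2, 3, 4
Count = 3

Answer: 3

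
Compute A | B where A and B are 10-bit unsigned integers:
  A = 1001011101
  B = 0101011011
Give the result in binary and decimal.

Apply | to each column (1 where either bit is 1):
  1001011101
| 0101011011
------------
  1101011111

Answer: 1101011111 (863)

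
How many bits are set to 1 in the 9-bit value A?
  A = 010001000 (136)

010001000
1-bits at positions (from bit 0 = LSB): 3, 7
Count = 2

Answer: 2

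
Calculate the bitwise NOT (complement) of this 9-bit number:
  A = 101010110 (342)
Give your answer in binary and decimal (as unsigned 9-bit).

Flip each bit (0->1, 1->0):
  101010110
  010101001

Answer: 010101001 (169)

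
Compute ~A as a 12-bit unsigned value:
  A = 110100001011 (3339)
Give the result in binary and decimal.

Flip each bit (0->1, 1->0):
  110100001011
  001011110100

Answer: 001011110100 (756)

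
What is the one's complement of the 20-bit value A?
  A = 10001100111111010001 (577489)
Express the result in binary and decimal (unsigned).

Flip each bit (0->1, 1->0):
  10001100111111010001
  01110011000000101110

Answer: 01110011000000101110 (471086)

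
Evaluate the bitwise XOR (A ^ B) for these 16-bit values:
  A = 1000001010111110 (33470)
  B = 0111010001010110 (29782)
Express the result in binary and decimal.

Apply ^ to each column (1 where bits differ):
  1000001010111110
^ 0111010001010110
------------------
  1111011011101000

Answer: 1111011011101000 (63208)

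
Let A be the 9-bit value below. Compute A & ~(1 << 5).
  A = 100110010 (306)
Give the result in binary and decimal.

Mask = ~(1 << 5) = 111011111
Bit 5 of A is 1, so AND-ing with the mask clears it to 0.
  100110010
& 111011111
-----------
  100010010

Answer: 100010010 (274)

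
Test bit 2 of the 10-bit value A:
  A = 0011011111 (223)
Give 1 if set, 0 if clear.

Bit 2 is the 3rd from the right.
  0011011111
         ^
That bit is 1.

Answer: 1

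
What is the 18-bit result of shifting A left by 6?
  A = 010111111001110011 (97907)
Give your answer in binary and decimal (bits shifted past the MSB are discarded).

Shift left by 6: drop the top 6 bit(s), append 6 zero(s) on the right.
  010111111001110011  ->  discard [010111], keep [111001110011], append 000000
= 111001110011000000

Answer: 111001110011000000 (236736)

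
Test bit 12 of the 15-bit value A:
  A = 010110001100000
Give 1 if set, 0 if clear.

Bit 12 is the 13th from the right.
  010110001100000
    ^
That bit is 0.

Answer: 0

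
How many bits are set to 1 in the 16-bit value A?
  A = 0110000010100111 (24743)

0110000010100111
1-bits at positions (from bit 0 = LSB): 0, 1, 2, 5, 7, 13, 14
Count = 7

Answer: 7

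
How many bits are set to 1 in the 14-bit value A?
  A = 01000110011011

01000110011011
1-bits at positions (from bit 0 = LSB): 0, 1, 3, 4, 7, 8, 12
Count = 7

Answer: 7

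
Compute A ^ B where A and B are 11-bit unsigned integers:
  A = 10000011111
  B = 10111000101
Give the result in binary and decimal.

Apply ^ to each column (1 where bits differ):
  10000011111
^ 10111000101
-------------
  00111011010

Answer: 00111011010 (474)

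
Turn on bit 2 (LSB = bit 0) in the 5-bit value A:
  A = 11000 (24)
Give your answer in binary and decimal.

Mask = 1 << 2 = 00100
Bit 2 of A is 0, so OR-ing with the mask flips it to 1.
  11000
| 00100
-------
  11100

Answer: 11100 (28)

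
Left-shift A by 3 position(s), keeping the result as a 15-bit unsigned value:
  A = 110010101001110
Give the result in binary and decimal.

Shift left by 3: drop the top 3 bit(s), append 3 zero(s) on the right.
  110010101001110  ->  discard [110], keep [010101001110], append 000
= 010101001110000

Answer: 010101001110000 (10864)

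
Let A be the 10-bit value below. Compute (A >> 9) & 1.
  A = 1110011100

Bit 9 is the 10th from the right.
  1110011100
  ^
That bit is 1.

Answer: 1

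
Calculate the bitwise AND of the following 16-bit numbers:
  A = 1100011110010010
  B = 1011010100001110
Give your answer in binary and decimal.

Apply & to each column (1 only where both bits are 1):
  1100011110010010
& 1011010100001110
------------------
  1000010100000010

Answer: 1000010100000010 (34050)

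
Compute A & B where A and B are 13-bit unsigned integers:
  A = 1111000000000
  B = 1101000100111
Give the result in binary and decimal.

Apply & to each column (1 only where both bits are 1):
  1111000000000
& 1101000100111
---------------
  1101000000000

Answer: 1101000000000 (6656)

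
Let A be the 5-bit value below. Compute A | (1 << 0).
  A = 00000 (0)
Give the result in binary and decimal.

Mask = 1 << 0 = 00001
Bit 0 of A is 0, so OR-ing with the mask flips it to 1.
  00000
| 00001
-------
  00001

Answer: 00001 (1)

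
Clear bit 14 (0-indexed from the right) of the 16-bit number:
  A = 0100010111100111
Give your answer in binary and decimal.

Mask = ~(1 << 14) = 1011111111111111
Bit 14 of A is 1, so AND-ing with the mask clears it to 0.
  0100010111100111
& 1011111111111111
------------------
  0000010111100111

Answer: 0000010111100111 (1511)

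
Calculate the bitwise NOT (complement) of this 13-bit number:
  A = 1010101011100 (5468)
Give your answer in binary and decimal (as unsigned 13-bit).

Flip each bit (0->1, 1->0):
  1010101011100
  0101010100011

Answer: 0101010100011 (2723)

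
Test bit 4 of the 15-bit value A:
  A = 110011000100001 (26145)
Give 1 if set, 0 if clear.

Bit 4 is the 5th from the right.
  110011000100001
            ^
That bit is 0.

Answer: 0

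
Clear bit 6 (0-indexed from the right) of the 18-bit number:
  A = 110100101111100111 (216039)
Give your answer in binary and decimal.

Mask = ~(1 << 6) = 111111111110111111
Bit 6 of A is 1, so AND-ing with the mask clears it to 0.
  110100101111100111
& 111111111110111111
--------------------
  110100101110100111

Answer: 110100101110100111 (215975)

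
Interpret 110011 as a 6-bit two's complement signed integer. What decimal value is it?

MSB is 1, so the value is negative. Find the magnitude:
1. Invert bits:  001100
2. Add 1:        001101  = 13
3. Apply sign:   -13

Answer: -13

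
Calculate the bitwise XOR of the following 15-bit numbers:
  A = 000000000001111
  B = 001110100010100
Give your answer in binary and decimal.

Apply ^ to each column (1 where bits differ):
  000000000001111
^ 001110100010100
-----------------
  001110100011011

Answer: 001110100011011 (7451)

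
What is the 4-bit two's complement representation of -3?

1. Binary of +3:  0011
2. Invert bits:     1100
3. Add 1:           1101

Answer: 1101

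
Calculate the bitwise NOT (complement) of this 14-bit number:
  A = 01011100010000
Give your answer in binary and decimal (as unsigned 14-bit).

Flip each bit (0->1, 1->0):
  01011100010000
  10100011101111

Answer: 10100011101111 (10479)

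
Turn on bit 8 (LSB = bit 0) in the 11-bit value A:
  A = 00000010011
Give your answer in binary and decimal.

Mask = 1 << 8 = 00100000000
Bit 8 of A is 0, so OR-ing with the mask flips it to 1.
  00000010011
| 00100000000
-------------
  00100010011

Answer: 00100010011 (275)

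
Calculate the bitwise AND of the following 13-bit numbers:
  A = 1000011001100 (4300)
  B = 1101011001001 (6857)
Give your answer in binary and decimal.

Apply & to each column (1 only where both bits are 1):
  1000011001100
& 1101011001001
---------------
  1000011001000

Answer: 1000011001000 (4296)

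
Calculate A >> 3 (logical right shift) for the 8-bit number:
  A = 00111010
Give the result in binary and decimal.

Logical shift right by 3: drop the bottom 3 bit(s), prepend 3 zero(s) on the left.
  00111010  ->  keep [00111], discard [010], prepend 000
= 00000111

Answer: 00000111 (7)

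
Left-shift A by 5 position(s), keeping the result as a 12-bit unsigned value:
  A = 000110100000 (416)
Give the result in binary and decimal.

Shift left by 5: drop the top 5 bit(s), append 5 zero(s) on the right.
  000110100000  ->  discard [00011], keep [0100000], append 00000
= 010000000000

Answer: 010000000000 (1024)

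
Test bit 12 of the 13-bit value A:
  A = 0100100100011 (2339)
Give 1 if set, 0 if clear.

Bit 12 is the 13th from the right.
  0100100100011
  ^
That bit is 0.

Answer: 0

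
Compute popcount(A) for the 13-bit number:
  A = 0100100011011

0100100011011
1-bits at positions (from bit 0 = LSB): 0, 1, 3, 4, 8, 11
Count = 6

Answer: 6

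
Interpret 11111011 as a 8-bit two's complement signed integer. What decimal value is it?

MSB is 1, so the value is negative. Find the magnitude:
1. Invert bits:  00000100
2. Add 1:        00000101  = 5
3. Apply sign:   -5

Answer: -5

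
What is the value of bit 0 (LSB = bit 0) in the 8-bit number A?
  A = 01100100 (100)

Bit 0 is the 1st from the right.
  01100100
         ^
That bit is 0.

Answer: 0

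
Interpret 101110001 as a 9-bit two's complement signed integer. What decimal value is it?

MSB is 1, so the value is negative. Find the magnitude:
1. Invert bits:  010001110
2. Add 1:        010001111  = 143
3. Apply sign:   -143

Answer: -143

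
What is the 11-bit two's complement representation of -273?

1. Binary of +273:  00100010001
2. Invert bits:     11011101110
3. Add 1:           11011101111

Answer: 11011101111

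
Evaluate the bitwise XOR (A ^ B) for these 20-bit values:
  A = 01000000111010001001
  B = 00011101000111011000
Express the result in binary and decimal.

Apply ^ to each column (1 where bits differ):
  01000000111010001001
^ 00011101000111011000
----------------------
  01011101111101010001

Answer: 01011101111101010001 (384849)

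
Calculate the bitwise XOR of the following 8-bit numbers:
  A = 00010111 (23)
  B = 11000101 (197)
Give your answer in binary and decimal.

Apply ^ to each column (1 where bits differ):
  00010111
^ 11000101
----------
  11010010

Answer: 11010010 (210)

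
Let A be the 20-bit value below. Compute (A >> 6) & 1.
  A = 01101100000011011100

Bit 6 is the 7th from the right.
  01101100000011011100
               ^
That bit is 1.

Answer: 1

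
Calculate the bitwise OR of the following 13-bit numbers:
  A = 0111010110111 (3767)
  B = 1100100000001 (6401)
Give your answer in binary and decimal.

Apply | to each column (1 where either bit is 1):
  0111010110111
| 1100100000001
---------------
  1111110110111

Answer: 1111110110111 (8119)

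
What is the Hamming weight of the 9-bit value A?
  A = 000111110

000111110
1-bits at positions (from bit 0 = LSB): 1, 2, 3, 4, 5
Count = 5

Answer: 5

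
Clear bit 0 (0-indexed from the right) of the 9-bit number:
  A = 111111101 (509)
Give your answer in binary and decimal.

Mask = ~(1 << 0) = 111111110
Bit 0 of A is 1, so AND-ing with the mask clears it to 0.
  111111101
& 111111110
-----------
  111111100

Answer: 111111100 (508)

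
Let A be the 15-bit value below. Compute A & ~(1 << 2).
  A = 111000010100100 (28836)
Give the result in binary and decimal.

Mask = ~(1 << 2) = 111111111111011
Bit 2 of A is 1, so AND-ing with the mask clears it to 0.
  111000010100100
& 111111111111011
-----------------
  111000010100000

Answer: 111000010100000 (28832)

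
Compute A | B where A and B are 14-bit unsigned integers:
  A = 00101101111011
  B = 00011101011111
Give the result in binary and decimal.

Apply | to each column (1 where either bit is 1):
  00101101111011
| 00011101011111
----------------
  00111101111111

Answer: 00111101111111 (3967)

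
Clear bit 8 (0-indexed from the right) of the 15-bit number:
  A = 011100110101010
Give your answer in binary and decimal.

Mask = ~(1 << 8) = 111111011111111
Bit 8 of A is 1, so AND-ing with the mask clears it to 0.
  011100110101010
& 111111011111111
-----------------
  011100010101010

Answer: 011100010101010 (14506)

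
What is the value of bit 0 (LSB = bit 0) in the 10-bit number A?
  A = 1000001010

Bit 0 is the 1st from the right.
  1000001010
           ^
That bit is 0.

Answer: 0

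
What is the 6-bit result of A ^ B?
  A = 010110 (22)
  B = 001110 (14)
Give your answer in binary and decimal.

Apply ^ to each column (1 where bits differ):
  010110
^ 001110
--------
  011000

Answer: 011000 (24)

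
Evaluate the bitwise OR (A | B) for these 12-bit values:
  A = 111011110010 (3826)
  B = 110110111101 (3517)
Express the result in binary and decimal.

Apply | to each column (1 where either bit is 1):
  111011110010
| 110110111101
--------------
  111111111111

Answer: 111111111111 (4095)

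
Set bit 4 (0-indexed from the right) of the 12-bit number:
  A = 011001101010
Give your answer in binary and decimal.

Mask = 1 << 4 = 000000010000
Bit 4 of A is 0, so OR-ing with the mask flips it to 1.
  011001101010
| 000000010000
--------------
  011001111010

Answer: 011001111010 (1658)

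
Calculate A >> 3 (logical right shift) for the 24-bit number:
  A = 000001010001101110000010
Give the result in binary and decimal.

Logical shift right by 3: drop the bottom 3 bit(s), prepend 3 zero(s) on the left.
  000001010001101110000010  ->  keep [000001010001101110000], discard [010], prepend 000
= 000000001010001101110000

Answer: 000000001010001101110000 (41840)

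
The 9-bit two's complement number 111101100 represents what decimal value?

MSB is 1, so the value is negative. Find the magnitude:
1. Invert bits:  000010011
2. Add 1:        000010100  = 20
3. Apply sign:   -20

Answer: -20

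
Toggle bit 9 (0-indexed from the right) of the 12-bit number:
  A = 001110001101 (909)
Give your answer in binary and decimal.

Mask = 1 << 9 = 001000000000
Bit 9 of A is 1; XOR with the mask flips it to 0.
  001110001101
^ 001000000000
--------------
  000110001101

Answer: 000110001101 (397)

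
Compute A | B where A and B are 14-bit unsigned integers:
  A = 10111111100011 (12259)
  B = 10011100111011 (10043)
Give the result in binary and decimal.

Apply | to each column (1 where either bit is 1):
  10111111100011
| 10011100111011
----------------
  10111111111011

Answer: 10111111111011 (12283)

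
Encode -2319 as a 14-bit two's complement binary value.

1. Binary of +2319:  00100100001111
2. Invert bits:     11011011110000
3. Add 1:           11011011110001

Answer: 11011011110001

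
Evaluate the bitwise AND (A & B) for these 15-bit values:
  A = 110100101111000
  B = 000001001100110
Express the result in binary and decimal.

Apply & to each column (1 only where both bits are 1):
  110100101111000
& 000001001100110
-----------------
  000000001100000

Answer: 000000001100000 (96)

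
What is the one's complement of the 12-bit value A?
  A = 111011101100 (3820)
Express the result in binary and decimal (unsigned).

Flip each bit (0->1, 1->0):
  111011101100
  000100010011

Answer: 000100010011 (275)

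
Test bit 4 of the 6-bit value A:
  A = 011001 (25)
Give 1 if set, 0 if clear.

Bit 4 is the 5th from the right.
  011001
   ^
That bit is 1.

Answer: 1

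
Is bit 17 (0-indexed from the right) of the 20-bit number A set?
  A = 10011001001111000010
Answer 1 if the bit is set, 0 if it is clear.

Bit 17 is the 18th from the right.
  10011001001111000010
    ^
That bit is 0.

Answer: 0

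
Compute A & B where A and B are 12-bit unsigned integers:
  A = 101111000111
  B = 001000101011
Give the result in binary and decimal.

Apply & to each column (1 only where both bits are 1):
  101111000111
& 001000101011
--------------
  001000000011

Answer: 001000000011 (515)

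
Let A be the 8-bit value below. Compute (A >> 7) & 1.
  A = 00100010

Bit 7 is the 8th from the right.
  00100010
  ^
That bit is 0.

Answer: 0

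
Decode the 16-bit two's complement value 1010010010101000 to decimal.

MSB is 1, so the value is negative. Find the magnitude:
1. Invert bits:  0101101101010111
2. Add 1:        0101101101011000  = 23384
3. Apply sign:   -23384

Answer: -23384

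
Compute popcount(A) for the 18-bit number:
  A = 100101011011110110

100101011011110110
1-bits at positions (from bit 0 = LSB): 1, 2, 4, 5, 6, 7, 9, 10, 12, 14, 17
Count = 11

Answer: 11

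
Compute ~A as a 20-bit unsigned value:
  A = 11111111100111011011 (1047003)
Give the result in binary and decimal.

Flip each bit (0->1, 1->0):
  11111111100111011011
  00000000011000100100

Answer: 00000000011000100100 (1572)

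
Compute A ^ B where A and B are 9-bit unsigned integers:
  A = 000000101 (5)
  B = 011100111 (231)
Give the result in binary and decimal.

Apply ^ to each column (1 where bits differ):
  000000101
^ 011100111
-----------
  011100010

Answer: 011100010 (226)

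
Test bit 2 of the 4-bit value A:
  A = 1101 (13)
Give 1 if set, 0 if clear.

Bit 2 is the 3rd from the right.
  1101
   ^
That bit is 1.

Answer: 1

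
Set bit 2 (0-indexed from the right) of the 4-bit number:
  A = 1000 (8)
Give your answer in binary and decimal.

Mask = 1 << 2 = 0100
Bit 2 of A is 0, so OR-ing with the mask flips it to 1.
  1000
| 0100
------
  1100

Answer: 1100 (12)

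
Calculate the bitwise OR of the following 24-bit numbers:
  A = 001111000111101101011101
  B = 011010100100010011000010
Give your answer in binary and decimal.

Apply | to each column (1 where either bit is 1):
  001111000111101101011101
| 011010100100010011000010
--------------------------
  011111100111111111011111

Answer: 011111100111111111011111 (8290271)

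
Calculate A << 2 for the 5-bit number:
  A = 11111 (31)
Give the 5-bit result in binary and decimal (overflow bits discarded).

Shift left by 2: drop the top 2 bit(s), append 2 zero(s) on the right.
  11111  ->  discard [11], keep [111], append 00
= 11100

Answer: 11100 (28)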